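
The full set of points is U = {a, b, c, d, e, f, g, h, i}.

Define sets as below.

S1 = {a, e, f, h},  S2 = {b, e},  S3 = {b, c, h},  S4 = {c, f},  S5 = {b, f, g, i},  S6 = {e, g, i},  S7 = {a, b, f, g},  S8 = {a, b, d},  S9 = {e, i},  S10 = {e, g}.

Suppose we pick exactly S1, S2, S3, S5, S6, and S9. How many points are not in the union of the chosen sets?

1

Union of S1, S2, S3, S5, S6, S9 = {a, b, c, e, f, g, h, i}.
Not covered: d — 1 point.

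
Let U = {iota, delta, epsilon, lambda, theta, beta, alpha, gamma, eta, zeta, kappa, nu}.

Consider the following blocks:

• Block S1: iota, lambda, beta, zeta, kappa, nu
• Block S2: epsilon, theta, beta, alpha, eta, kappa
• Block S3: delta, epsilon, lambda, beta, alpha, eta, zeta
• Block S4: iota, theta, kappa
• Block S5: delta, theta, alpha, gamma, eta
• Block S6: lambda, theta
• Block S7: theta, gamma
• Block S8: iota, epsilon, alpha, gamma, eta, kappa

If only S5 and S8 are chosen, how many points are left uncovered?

Union of S5, S8 = {iota, delta, epsilon, theta, alpha, gamma, eta, kappa}.
Not covered: lambda, beta, zeta, nu — 4 points.

4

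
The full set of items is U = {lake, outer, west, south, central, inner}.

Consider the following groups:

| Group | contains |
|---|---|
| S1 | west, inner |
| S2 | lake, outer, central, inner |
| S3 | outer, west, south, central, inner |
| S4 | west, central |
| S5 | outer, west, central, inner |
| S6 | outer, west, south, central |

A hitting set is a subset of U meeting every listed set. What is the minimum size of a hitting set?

Take H = {west, inner}. Each listed group contains at least one of these, so H is a hitting set of size 2.
No single item lies in every group, so at least 2 are needed and 2 is optimal.

2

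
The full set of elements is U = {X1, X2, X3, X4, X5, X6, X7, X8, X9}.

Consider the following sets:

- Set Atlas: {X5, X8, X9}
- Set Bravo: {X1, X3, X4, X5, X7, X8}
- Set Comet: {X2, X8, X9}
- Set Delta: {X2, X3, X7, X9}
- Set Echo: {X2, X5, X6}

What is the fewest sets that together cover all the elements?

Bravo and Delta and Echo together: Bravo ∪ Delta ∪ Echo = {X1, X2, X3, X4, X5, X6, X7, X8, X9} — every element is covered.
Only Bravo contains X1, so Bravo is forced; the remaining 3 elements need at least 2 more sets (each remaining set adds at most 2) — so at least 3 sets are needed, and 3 is optimal.

3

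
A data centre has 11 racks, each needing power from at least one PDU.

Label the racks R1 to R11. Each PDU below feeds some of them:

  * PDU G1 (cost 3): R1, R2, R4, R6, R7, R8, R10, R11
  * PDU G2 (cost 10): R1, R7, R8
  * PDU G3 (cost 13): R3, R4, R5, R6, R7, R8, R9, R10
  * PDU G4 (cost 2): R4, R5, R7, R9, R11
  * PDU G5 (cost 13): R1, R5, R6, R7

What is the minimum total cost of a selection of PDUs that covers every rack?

16

G1, G3 together cover every rack (G1 ∪ G3 = {R1, R2, R3, R4, R5, R6, R7, R8, R9, R10, R11}); total cost 3 + 13 = 16.
The greedy pick G1, G4, G3 costs 18; no covering selection beats 16.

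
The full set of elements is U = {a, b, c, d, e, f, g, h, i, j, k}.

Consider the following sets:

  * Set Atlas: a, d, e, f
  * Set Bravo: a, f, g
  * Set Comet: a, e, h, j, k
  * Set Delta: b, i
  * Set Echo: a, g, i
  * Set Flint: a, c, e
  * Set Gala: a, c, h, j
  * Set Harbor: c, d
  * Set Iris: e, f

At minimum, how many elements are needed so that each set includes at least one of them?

4

The 4 elements {a, d, f, i} hit every set.
No choice of 3 elements meets every set, so 4 is the minimum.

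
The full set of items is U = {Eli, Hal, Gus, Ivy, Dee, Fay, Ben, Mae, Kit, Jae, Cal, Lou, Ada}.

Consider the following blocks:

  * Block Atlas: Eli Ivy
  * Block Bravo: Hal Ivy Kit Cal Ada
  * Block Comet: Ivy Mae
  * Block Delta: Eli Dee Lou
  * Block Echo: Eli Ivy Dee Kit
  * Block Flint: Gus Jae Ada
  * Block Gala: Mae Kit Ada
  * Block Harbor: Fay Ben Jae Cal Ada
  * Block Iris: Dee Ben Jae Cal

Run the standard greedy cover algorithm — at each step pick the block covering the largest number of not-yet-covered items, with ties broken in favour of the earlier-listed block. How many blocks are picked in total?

5

Greedy: pick Bravo (covers 5 new) → pick Delta (covers 3 new) → pick Harbor (covers 3 new) → pick Comet (covers 1 new) → pick Flint (covers 1 new). Total picks: 5.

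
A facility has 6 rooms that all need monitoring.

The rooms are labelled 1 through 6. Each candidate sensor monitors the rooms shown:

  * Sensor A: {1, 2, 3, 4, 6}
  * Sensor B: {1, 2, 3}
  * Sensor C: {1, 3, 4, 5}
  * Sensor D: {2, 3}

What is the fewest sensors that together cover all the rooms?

A and C together: A ∪ C = {1, 2, 3, 4, 5, 6} — every room is covered.
No single sensor has all 6 rooms (the largest, A, has 5), so 2 is optimal.

2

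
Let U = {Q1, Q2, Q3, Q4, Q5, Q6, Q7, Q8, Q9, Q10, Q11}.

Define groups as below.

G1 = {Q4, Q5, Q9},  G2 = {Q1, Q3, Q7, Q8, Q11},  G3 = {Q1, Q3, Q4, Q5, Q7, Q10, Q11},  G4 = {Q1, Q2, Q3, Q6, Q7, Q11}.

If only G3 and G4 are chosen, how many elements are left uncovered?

2

Union of G3, G4 = {Q1, Q2, Q3, Q4, Q5, Q6, Q7, Q10, Q11}.
Not covered: Q8, Q9 — 2 elements.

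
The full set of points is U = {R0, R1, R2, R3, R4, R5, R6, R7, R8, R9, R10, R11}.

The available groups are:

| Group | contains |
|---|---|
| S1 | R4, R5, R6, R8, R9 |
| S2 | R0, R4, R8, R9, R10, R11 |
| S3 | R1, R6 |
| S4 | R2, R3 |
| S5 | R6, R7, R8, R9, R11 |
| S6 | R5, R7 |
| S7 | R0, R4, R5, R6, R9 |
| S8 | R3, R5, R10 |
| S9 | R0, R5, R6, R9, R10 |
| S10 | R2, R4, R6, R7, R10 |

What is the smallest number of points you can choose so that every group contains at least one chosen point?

4

Take H = {R2, R5, R6, R8}. Each listed group contains at least one of these, so H is a hitting set of size 4.
The groups S2, S3, S4, S6 are pairwise disjoint, so any hitting set needs a separate point for each — at least 4. Hence 4 is optimal.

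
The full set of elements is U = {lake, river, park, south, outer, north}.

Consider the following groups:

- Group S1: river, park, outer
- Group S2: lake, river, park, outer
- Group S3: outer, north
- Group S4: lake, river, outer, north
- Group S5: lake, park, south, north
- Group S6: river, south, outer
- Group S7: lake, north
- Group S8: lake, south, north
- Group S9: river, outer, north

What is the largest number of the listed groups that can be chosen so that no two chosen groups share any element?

2

S1, S7 are pairwise disjoint (S1={river,park,outer}; S7={lake,north}).
Every remaining group overlaps one of these, and no 3 of the listed groups are pairwise disjoint, so 2 is the maximum.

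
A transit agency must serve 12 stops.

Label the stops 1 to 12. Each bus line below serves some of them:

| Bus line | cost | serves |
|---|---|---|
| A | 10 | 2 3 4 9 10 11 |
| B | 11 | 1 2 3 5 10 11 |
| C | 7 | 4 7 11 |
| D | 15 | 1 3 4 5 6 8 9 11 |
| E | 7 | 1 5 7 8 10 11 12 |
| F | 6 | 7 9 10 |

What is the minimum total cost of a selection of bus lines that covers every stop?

A, D, E together cover every stop (A ∪ D ∪ E = {1, 2, 3, 4, 5, 6, 7, 8, 9, 10, 11, 12}); total cost 10 + 15 + 7 = 32.
No covering selection has total cost below 32.

32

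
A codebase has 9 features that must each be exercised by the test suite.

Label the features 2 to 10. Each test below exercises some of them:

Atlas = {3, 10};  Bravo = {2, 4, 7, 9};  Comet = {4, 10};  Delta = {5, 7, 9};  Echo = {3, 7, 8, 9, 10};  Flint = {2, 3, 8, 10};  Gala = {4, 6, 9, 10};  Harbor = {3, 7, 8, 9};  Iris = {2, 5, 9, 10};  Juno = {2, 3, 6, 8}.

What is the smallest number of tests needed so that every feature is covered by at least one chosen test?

3

Bravo and Iris and Juno together: Bravo ∪ Iris ∪ Juno = {2, 3, 4, 5, 6, 7, 8, 9, 10} — every feature is covered.
No 2 of the 10 tests cover everything (all 45 combinations miss at least one feature), so 3 is optimal.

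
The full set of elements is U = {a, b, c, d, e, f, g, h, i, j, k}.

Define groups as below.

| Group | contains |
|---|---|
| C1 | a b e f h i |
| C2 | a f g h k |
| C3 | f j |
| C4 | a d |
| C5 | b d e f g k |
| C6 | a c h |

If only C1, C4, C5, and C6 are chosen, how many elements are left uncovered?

1

Union of C1, C4, C5, C6 = {a, b, c, d, e, f, g, h, i, k}.
Not covered: j — 1 element.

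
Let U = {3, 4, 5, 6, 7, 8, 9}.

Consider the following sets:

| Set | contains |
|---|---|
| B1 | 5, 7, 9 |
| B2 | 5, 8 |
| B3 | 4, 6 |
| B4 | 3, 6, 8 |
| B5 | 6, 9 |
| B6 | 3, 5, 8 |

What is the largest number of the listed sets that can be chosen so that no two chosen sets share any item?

B2, B3 are pairwise disjoint (B2={5,8}; B3={4,6}).
Every remaining set overlaps one of these, and no 3 of the listed sets are pairwise disjoint, so 2 is the maximum.

2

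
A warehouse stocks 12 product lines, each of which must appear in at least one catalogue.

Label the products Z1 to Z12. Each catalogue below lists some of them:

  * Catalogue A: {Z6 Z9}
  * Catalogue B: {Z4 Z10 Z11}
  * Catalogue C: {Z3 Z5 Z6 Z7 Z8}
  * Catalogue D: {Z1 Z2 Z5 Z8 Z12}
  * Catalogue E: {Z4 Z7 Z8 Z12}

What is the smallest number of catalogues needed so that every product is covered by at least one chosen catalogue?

4

A and B and C and D together: A ∪ B ∪ C ∪ D = {Z1, Z2, Z3, Z4, Z5, Z6, Z7, Z8, Z9, Z10, Z11, Z12} — every product is covered.
Only D contains Z1, so D is forced; the remaining 7 products need at least 3 more catalogues (each remaining catalogue adds at most 3) — so at least 4 catalogues are needed, and 4 is optimal.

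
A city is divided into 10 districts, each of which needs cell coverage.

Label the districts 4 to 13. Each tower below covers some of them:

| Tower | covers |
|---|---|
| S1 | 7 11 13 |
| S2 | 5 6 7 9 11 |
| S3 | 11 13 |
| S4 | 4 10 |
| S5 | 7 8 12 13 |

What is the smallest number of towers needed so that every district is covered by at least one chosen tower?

3

S2 and S4 and S5 together: S2 ∪ S4 ∪ S5 = {4, 5, 6, 7, 8, 9, 10, 11, 12, 13} — every district is covered.
Only S4 contains 4, so S4 is forced; the remaining 8 districts need at least 2 more towers (each remaining tower adds at most 5) — so at least 3 towers are needed, and 3 is optimal.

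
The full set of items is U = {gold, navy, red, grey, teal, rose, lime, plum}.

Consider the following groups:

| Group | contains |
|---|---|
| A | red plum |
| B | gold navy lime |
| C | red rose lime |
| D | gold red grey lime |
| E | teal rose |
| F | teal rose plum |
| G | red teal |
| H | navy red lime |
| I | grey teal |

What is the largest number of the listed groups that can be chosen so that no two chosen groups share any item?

3

A, B, I are pairwise disjoint (A={red,plum}; B={gold,navy,lime}; I={grey,teal}).
Every remaining group overlaps one of these, and no 4 of the listed groups are pairwise disjoint, so 3 is the maximum.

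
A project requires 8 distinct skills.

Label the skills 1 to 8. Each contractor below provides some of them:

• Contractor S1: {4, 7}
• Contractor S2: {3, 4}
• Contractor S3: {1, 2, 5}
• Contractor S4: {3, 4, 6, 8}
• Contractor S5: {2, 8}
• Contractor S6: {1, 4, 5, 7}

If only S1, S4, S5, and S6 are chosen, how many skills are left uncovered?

0

Union of S1, S4, S5, S6 = {1, 2, 3, 4, 5, 6, 7, 8} — that's every skill, so 0 are uncovered.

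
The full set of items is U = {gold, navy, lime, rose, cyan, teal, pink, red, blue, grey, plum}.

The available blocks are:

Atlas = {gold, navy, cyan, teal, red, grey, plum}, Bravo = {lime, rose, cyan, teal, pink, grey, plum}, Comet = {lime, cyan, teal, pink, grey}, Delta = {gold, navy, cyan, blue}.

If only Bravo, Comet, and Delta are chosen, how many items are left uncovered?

Union of Bravo, Comet, Delta = {gold, navy, lime, rose, cyan, teal, pink, blue, grey, plum}.
Not covered: red — 1 item.

1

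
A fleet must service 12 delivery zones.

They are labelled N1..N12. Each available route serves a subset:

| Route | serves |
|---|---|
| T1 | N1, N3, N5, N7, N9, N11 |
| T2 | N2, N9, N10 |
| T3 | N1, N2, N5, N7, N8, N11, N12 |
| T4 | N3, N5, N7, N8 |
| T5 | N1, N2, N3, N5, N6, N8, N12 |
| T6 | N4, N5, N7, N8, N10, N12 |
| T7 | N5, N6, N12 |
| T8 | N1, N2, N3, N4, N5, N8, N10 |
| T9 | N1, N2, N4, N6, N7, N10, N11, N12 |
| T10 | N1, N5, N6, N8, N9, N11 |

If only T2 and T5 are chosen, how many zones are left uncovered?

3

Union of T2, T5 = {N1, N2, N3, N5, N6, N8, N9, N10, N12}.
Not covered: N4, N7, N11 — 3 zones.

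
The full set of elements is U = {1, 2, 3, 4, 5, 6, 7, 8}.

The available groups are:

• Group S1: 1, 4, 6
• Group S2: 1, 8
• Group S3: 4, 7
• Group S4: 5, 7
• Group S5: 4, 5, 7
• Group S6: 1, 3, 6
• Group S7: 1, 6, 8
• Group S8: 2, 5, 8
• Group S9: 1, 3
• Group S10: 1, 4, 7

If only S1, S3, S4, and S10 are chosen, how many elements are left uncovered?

Union of S1, S3, S4, S10 = {1, 4, 5, 6, 7}.
Not covered: 2, 3, 8 — 3 elements.

3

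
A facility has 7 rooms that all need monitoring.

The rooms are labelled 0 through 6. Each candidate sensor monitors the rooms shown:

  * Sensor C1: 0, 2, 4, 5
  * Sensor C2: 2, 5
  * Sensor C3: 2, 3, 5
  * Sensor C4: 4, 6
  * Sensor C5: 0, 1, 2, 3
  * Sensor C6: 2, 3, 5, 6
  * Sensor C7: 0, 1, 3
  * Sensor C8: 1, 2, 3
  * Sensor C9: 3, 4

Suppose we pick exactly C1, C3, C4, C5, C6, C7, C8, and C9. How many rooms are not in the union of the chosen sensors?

0

Union of C1, C3, C4, C5, C6, C7, C8, C9 = {0, 1, 2, 3, 4, 5, 6} — that's every room, so 0 are uncovered.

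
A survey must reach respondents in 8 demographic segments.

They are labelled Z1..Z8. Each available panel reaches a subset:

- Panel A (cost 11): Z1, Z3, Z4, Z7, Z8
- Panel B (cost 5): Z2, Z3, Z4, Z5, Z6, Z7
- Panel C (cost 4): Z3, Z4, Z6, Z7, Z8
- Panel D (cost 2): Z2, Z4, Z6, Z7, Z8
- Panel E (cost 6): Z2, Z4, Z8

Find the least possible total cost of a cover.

16

A, B together cover every segment (A ∪ B = {Z1, Z2, Z3, Z4, Z5, Z6, Z7, Z8}); total cost 11 + 5 = 16.
The greedy pick D, B, A costs 18; no covering selection beats 16.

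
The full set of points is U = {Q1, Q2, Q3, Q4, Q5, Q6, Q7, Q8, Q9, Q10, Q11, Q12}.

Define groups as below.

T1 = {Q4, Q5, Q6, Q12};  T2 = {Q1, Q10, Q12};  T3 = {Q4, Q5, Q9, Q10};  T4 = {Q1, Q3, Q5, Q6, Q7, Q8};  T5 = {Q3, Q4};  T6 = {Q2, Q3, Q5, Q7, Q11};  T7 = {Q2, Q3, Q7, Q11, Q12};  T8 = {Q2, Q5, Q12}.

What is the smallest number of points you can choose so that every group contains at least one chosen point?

3

Take H = {Q3, Q9, Q12}. Each listed group contains at least one of these, so H is a hitting set of size 3.
No choice of 2 points meets every group, so 3 is the minimum.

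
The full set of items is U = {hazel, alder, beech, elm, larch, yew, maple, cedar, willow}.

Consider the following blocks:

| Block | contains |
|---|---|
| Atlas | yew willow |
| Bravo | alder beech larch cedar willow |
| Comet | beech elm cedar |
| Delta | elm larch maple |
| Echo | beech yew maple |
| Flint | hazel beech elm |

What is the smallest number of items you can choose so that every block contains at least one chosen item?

Take H = {beech, elm, willow}. Each listed block contains at least one of these, so H is a hitting set of size 3.
No choice of 2 items meets every block, so 3 is the minimum.

3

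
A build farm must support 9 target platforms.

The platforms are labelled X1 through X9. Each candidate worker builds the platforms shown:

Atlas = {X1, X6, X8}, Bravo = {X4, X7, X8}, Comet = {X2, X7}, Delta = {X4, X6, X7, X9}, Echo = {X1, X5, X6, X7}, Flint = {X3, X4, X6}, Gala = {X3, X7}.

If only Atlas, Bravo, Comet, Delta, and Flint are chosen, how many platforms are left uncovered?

Union of Atlas, Bravo, Comet, Delta, Flint = {X1, X2, X3, X4, X6, X7, X8, X9}.
Not covered: X5 — 1 platform.

1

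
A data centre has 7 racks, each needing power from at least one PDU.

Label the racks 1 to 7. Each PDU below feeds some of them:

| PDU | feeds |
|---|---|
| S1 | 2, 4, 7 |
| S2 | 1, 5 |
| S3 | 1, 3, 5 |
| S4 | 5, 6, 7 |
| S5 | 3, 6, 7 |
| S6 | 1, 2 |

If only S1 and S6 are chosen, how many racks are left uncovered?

Union of S1, S6 = {1, 2, 4, 7}.
Not covered: 3, 5, 6 — 3 racks.

3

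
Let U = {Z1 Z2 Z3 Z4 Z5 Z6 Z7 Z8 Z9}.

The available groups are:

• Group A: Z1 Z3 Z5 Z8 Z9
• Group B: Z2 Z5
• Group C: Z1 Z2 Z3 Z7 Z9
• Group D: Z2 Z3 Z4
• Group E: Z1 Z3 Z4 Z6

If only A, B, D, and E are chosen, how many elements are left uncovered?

1

Union of A, B, D, E = {Z1, Z2, Z3, Z4, Z5, Z6, Z8, Z9}.
Not covered: Z7 — 1 element.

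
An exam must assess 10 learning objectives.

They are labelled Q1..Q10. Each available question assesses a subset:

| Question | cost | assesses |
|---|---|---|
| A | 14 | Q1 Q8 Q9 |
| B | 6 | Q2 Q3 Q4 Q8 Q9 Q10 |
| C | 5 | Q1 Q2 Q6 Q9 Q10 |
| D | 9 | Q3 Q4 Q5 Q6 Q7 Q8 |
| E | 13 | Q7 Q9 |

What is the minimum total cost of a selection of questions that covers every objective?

14

C, D together cover every objective (C ∪ D = {Q1, Q2, Q3, Q4, Q5, Q6, Q7, Q8, Q9, Q10}); total cost 5 + 9 = 14.
The greedy pick B, C, D costs 20; no covering selection beats 14.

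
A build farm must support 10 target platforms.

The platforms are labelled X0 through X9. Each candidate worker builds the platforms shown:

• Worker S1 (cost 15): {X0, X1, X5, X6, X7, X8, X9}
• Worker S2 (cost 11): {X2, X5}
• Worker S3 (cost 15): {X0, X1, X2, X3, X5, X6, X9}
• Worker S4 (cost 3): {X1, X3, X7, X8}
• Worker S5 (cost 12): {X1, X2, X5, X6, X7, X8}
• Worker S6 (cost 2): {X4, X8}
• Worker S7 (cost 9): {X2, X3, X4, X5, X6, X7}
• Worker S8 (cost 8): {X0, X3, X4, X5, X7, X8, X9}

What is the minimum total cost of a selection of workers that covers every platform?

20

S5, S8 together cover every platform (S5 ∪ S8 = {X0, X1, X2, X3, X4, X5, X6, X7, X8, X9}); total cost 12 + 8 = 20.
The greedy pick S4, S6, S8, S7 costs 22; no covering selection beats 20.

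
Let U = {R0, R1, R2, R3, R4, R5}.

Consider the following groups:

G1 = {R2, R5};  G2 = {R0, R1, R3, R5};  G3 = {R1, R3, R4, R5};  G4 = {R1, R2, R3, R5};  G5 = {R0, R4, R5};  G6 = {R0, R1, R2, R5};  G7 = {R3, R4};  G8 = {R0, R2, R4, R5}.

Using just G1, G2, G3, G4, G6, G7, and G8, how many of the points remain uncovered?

0

Union of G1, G2, G3, G4, G6, G7, G8 = {R0, R1, R2, R3, R4, R5} — that's every point, so 0 are uncovered.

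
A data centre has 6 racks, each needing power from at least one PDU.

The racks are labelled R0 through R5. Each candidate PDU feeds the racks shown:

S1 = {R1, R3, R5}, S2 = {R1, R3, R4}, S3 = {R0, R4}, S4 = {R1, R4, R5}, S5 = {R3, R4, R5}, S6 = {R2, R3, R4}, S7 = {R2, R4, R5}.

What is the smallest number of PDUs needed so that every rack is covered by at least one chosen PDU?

3

Take {S3, S4, S6}. Their union is {R0, R1, R2, R3, R4, R5}, which is all 6 racks.
Only S3 contains R0, so S3 is forced; the remaining 4 racks need at least 2 more PDUs (each remaining PDU adds at most 3) — so at least 3 PDUs are needed, and 3 is optimal.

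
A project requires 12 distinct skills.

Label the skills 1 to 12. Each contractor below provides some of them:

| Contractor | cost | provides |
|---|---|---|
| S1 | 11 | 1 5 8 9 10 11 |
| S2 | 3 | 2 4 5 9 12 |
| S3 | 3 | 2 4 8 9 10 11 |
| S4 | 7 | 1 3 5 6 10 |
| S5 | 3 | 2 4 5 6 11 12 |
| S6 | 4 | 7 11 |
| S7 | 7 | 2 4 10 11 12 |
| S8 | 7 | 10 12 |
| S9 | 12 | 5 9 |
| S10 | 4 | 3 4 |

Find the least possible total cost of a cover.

17

S3, S4, S5, S6 together cover every skill (S3 ∪ S4 ∪ S5 ∪ S6 = {1, 2, 3, 4, 5, 6, 7, 8, 9, 10, 11, 12}); total cost 3 + 7 + 3 + 4 = 17.
No covering selection has total cost below 17.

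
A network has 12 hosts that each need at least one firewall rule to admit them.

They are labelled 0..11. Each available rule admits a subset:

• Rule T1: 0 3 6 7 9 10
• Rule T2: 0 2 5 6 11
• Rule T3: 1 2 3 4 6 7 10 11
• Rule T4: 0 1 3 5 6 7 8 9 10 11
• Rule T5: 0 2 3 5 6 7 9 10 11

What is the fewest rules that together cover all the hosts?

T3 and T4 together: T3 ∪ T4 = {0, 1, 2, 3, 4, 5, 6, 7, 8, 9, 10, 11} — every host is covered.
No single rule has all 12 hosts (the largest, T4, has 10), so 2 is optimal.

2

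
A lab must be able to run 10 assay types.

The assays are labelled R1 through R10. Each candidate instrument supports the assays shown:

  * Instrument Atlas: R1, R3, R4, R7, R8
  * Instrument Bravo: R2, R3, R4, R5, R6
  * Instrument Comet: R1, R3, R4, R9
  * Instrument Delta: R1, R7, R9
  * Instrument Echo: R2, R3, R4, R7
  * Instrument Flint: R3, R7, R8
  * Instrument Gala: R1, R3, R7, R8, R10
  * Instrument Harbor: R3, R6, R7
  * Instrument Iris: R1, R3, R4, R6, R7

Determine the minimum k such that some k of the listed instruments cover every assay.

3

Bravo and Delta and Gala together: Bravo ∪ Delta ∪ Gala = {R1, R2, R3, R4, R5, R6, R7, R8, R9, R10} — every assay is covered.
Only Bravo contains R5, so Bravo is forced; the remaining 5 assays need at least 2 more instruments (each remaining instrument adds at most 4) — so at least 3 instruments are needed, and 3 is optimal.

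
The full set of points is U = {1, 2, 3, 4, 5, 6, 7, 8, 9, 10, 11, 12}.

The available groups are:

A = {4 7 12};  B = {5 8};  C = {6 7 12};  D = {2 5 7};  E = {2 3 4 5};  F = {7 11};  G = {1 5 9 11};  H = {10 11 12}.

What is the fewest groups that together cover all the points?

5

B and C and E and G and H together: B ∪ C ∪ E ∪ G ∪ H = {1, 2, 3, 4, 5, 6, 7, 8, 9, 10, 11, 12} — every point is covered.
Only B contains 8, so B is forced; the remaining 10 points need at least 4 more groups (each remaining group adds at most 3) — so at least 5 groups are needed, and 5 is optimal.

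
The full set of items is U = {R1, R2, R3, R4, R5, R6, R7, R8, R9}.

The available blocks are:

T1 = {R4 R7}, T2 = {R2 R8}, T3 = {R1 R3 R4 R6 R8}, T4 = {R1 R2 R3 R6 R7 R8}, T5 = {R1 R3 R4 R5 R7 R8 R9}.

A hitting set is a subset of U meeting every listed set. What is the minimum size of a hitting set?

Take H = {R4, R8}. Each listed block contains at least one of these, so H is a hitting set of size 2.
The blocks T1, T2 are pairwise disjoint, so any hitting set needs a separate item for each — at least 2. Hence 2 is optimal.

2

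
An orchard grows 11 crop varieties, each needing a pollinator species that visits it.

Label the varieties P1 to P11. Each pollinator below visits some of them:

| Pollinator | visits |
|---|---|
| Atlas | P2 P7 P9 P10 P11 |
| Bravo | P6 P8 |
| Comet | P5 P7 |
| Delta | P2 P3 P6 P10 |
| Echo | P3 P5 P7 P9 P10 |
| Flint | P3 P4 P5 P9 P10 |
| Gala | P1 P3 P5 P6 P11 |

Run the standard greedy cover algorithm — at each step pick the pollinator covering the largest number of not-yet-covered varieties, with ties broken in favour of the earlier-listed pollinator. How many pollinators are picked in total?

Greedy: pick Atlas (covers 5 new) → pick Gala (covers 4 new) → pick Bravo (covers 1 new) → pick Flint (covers 1 new). Total picks: 4.

4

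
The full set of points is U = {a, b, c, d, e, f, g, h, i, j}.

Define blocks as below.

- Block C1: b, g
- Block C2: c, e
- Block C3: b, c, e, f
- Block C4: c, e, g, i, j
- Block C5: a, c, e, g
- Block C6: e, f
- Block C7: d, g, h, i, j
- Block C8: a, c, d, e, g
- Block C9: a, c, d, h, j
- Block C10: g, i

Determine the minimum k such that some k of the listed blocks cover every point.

3

Take {C3, C9, C10}. Their union is {a, b, c, d, e, f, g, h, i, j}, which is all 10 points.
No 2 of the 10 blocks cover everything (all 45 combinations miss at least one point), so 3 is optimal.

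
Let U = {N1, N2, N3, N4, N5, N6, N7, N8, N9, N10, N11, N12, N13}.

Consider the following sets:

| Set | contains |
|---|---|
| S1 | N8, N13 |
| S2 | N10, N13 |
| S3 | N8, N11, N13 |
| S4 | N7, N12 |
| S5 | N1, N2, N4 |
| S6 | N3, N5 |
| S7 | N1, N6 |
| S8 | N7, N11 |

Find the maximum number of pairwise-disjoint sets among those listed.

S1, S4, S6, S7 are pairwise disjoint (S1={N8,N13}; S4={N7,N12}; S6={N3,N5}; S7={N1,N6}).
Every remaining set overlaps one of these, and no 5 of the listed sets are pairwise disjoint, so 4 is the maximum.

4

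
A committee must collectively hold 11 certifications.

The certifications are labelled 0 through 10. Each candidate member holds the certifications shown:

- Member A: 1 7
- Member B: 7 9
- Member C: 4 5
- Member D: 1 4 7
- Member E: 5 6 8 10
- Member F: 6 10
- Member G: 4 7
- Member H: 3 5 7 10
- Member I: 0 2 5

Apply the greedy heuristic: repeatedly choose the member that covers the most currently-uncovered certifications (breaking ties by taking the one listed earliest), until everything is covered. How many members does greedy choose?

5

Greedy: pick E (covers 4 new) → pick D (covers 3 new) → pick I (covers 2 new) → pick B (covers 1 new) → pick H (covers 1 new). Total picks: 5.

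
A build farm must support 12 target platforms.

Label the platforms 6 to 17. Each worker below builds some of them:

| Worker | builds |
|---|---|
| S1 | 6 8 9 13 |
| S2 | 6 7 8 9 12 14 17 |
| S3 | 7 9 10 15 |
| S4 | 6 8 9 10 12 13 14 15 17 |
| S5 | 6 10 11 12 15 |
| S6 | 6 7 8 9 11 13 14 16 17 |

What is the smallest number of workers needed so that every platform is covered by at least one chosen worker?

2

S5 and S6 together: S5 ∪ S6 = {6, 7, 8, 9, 10, 11, 12, 13, 14, 15, 16, 17} — every platform is covered.
No single worker has all 12 platforms (the largest, S4, has 9), so 2 is optimal.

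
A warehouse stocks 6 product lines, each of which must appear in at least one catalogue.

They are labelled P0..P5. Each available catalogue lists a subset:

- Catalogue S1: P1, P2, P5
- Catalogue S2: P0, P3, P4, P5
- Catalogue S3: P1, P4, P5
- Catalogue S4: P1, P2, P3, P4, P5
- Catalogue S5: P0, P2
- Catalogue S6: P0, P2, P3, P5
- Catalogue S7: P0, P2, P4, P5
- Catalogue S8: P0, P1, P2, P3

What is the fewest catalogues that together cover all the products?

Take {S4, S6}. Their union is {P0, P1, P2, P3, P4, P5}, which is all 6 products.
No single catalogue has all 6 products (the largest, S4, has 5), so 2 is optimal.

2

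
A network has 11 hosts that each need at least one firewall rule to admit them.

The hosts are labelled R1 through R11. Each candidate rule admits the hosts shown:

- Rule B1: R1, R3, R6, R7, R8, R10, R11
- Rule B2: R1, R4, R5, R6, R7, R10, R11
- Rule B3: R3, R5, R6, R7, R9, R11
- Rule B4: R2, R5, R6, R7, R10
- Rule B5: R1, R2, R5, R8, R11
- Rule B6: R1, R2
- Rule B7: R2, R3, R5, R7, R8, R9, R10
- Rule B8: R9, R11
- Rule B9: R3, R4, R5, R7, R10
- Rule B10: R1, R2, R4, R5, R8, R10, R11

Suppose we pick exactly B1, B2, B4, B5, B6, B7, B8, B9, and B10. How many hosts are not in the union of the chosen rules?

0

Union of B1, B2, B4, B5, B6, B7, B8, B9, B10 = {R1, R2, R3, R4, R5, R6, R7, R8, R9, R10, R11} — that's every host, so 0 are uncovered.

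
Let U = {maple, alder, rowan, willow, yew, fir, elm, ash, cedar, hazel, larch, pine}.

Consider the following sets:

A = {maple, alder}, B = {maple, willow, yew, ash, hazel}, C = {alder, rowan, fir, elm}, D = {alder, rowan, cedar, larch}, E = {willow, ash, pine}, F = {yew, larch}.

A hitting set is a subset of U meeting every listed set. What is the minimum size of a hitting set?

3

The 3 items {alder, yew, pine} hit every set.
The sets C, E, F are pairwise disjoint, so any hitting set needs a separate item for each — at least 3. Hence 3 is optimal.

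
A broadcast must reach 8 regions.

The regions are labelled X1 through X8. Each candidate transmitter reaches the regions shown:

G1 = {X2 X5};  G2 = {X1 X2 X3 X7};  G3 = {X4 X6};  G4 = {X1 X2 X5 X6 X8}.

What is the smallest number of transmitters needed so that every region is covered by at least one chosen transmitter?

Take {G2, G3, G4}. Their union is {X1, X2, X3, X4, X5, X6, X7, X8}, which is all 8 regions.
Only G2 contains X3, so G2 is forced; the remaining 4 regions need at least 2 more transmitters (each remaining transmitter adds at most 3) — so at least 3 transmitters are needed, and 3 is optimal.

3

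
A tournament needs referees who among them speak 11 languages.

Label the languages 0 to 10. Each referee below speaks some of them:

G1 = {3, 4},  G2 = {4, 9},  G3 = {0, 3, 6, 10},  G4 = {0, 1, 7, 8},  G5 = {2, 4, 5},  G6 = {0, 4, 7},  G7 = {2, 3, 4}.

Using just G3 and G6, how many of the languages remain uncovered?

Union of G3, G6 = {0, 3, 4, 6, 7, 10}.
Not covered: 1, 2, 5, 8, 9 — 5 languages.

5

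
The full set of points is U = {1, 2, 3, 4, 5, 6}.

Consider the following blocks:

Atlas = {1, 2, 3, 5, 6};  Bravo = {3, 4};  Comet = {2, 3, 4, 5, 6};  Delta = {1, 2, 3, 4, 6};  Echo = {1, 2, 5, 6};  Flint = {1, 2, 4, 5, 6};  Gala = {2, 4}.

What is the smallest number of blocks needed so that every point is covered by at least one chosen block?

2

Comet and Delta together: Comet ∪ Delta = {1, 2, 3, 4, 5, 6} — every point is covered.
No single block has all 6 points (the largest, Atlas, has 5), so 2 is optimal.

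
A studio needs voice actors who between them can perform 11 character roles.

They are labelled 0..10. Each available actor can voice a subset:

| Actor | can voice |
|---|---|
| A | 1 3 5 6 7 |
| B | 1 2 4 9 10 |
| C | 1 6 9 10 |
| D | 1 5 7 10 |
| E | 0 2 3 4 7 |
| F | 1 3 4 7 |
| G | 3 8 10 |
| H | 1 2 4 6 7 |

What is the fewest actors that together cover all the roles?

A and C and E and G together: A ∪ C ∪ E ∪ G = {0, 1, 2, 3, 4, 5, 6, 7, 8, 9, 10} — every role is covered.
No 3 of the 8 actors cover everything (all 56 combinations miss at least one role), so 4 is optimal.

4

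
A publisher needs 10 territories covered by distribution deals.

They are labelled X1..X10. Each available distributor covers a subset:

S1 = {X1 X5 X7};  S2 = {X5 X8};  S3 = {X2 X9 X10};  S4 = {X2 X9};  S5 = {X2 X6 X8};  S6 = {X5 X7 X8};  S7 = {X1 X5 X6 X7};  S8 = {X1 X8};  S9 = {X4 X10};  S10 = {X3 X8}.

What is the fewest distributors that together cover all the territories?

4

Take {S3, S7, S9, S10}. Their union is {X1, X2, X3, X4, X5, X6, X7, X8, X9, X10}, which is all 10 territories.
No 3 of the 10 distributors cover everything (all 120 combinations miss at least one territory), so 4 is optimal.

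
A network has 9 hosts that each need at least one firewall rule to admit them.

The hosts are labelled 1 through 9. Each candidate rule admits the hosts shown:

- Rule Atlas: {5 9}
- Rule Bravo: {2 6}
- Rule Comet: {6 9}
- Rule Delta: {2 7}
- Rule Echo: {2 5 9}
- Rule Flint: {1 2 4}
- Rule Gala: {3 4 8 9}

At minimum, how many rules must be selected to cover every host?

5

Take {Atlas, Comet, Delta, Flint, Gala}. Their union is {1, 2, 3, 4, 5, 6, 7, 8, 9}, which is all 9 hosts.
No 4 of the 7 rules cover everything (all 35 combinations miss at least one host), so 5 is optimal.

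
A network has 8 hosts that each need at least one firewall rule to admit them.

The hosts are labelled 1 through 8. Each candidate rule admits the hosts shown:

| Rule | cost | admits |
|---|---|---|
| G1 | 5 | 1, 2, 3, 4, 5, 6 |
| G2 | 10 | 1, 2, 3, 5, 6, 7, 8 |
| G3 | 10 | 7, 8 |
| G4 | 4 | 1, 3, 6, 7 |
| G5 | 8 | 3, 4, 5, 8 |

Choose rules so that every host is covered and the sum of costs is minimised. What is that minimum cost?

15

G1, G3 together cover every host (G1 ∪ G3 = {1, 2, 3, 4, 5, 6, 7, 8}); total cost 5 + 10 = 15.
The greedy pick G1, G4, G5 costs 17; no covering selection beats 15.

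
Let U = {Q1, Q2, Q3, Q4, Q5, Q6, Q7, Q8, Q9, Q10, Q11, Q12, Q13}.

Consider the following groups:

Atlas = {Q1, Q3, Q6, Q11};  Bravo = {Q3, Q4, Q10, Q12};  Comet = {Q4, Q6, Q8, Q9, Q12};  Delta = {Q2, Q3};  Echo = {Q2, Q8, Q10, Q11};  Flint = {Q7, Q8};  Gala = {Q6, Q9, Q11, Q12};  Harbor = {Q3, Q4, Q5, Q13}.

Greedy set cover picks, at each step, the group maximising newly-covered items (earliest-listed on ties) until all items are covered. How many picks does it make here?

Greedy: pick Comet (covers 5 new) → pick Atlas (covers 3 new) → pick Echo (covers 2 new) → pick Harbor (covers 2 new) → pick Flint (covers 1 new). Total picks: 5.

5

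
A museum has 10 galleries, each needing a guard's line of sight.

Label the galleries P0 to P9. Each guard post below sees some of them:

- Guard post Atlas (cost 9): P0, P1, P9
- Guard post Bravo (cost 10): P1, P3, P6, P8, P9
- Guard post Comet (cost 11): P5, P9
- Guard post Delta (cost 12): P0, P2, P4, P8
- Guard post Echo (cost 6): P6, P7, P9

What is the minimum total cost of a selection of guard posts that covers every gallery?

Bravo, Comet, Delta, Echo together cover every gallery (Bravo ∪ Comet ∪ Delta ∪ Echo = {P0, P1, P2, P3, P4, P5, P6, P7, P8, P9}); total cost 10 + 11 + 12 + 6 = 39.
No covering selection has total cost below 39.

39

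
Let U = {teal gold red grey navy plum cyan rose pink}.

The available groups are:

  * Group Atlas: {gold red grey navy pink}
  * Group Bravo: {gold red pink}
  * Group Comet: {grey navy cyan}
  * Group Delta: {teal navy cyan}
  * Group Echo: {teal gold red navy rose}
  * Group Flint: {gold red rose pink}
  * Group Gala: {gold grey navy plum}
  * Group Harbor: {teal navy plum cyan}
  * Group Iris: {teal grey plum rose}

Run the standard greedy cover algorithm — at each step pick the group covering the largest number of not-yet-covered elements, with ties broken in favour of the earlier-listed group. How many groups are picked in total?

3

Greedy: pick Atlas (covers 5 new) → pick Harbor (covers 3 new) → pick Echo (covers 1 new). Total picks: 3.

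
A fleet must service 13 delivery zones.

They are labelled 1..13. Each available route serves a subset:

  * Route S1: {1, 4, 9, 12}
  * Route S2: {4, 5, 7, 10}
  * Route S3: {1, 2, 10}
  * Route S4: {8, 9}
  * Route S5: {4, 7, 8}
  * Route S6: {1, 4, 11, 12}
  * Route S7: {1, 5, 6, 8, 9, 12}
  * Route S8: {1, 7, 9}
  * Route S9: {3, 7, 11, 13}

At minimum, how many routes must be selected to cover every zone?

4

S3 and S6 and S7 and S9 together: S3 ∪ S6 ∪ S7 ∪ S9 = {1, 2, 3, 4, 5, 6, 7, 8, 9, 10, 11, 12, 13} — every zone is covered.
No 3 of the 9 routes cover everything (all 84 combinations miss at least one zone), so 4 is optimal.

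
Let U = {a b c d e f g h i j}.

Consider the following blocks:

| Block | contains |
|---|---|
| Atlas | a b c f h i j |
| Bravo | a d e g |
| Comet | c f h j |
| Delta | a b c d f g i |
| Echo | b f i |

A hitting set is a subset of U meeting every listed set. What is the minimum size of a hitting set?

2

The 2 elements {e, f} hit every block.
The blocks Bravo, Echo are pairwise disjoint, so any hitting set needs a separate element for each — at least 2. Hence 2 is optimal.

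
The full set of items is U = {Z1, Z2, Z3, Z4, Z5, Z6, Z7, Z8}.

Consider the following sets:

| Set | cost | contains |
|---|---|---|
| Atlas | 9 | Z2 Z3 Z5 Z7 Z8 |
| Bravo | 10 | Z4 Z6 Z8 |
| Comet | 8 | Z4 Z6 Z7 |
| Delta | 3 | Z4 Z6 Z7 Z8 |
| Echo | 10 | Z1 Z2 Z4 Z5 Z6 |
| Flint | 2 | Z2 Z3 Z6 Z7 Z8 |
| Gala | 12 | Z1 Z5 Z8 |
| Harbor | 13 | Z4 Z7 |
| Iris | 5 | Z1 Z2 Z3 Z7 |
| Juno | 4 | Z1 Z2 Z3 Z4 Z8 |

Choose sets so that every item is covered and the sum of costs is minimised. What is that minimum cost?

Echo, Flint together cover every item (Echo ∪ Flint = {Z1, Z2, Z3, Z4, Z5, Z6, Z7, Z8}); total cost 10 + 2 = 12.
The greedy pick Flint, Juno, Atlas costs 15; no covering selection beats 12.

12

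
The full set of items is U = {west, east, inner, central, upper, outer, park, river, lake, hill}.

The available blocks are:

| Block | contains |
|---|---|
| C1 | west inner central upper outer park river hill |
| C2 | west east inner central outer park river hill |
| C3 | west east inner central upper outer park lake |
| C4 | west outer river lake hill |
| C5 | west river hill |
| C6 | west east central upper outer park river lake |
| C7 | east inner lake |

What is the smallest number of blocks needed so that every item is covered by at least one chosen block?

2

C1 and C7 cover everything between them: the union {west, east, inner, central, upper, outer, park, river, lake, hill} is all of U.
No single block has all 10 items (the largest, C1, has 8), so 2 is optimal.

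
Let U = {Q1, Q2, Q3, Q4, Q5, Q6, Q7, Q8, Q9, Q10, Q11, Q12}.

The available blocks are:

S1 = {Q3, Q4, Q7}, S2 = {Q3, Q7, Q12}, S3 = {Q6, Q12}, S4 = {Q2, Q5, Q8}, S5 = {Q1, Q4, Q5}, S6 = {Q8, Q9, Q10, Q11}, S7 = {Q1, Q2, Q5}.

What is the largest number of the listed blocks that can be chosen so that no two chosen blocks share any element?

4

S1, S3, S6, S7 are pairwise disjoint (S1={Q3,Q4,Q7}; S3={Q6,Q12}; S6={Q8,Q9,Q10,Q11}; S7={Q1,Q2,Q5}).
Every remaining block overlaps one of these, and no 5 of the listed blocks are pairwise disjoint, so 4 is the maximum.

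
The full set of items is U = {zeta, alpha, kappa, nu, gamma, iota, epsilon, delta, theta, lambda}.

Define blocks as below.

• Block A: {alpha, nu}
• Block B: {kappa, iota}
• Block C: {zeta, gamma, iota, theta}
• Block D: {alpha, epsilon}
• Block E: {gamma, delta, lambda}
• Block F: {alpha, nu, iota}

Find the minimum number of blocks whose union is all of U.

B, C, D, E, and F cover everything between them: the union {zeta, alpha, kappa, nu, gamma, iota, epsilon, delta, theta, lambda} is all of U.
No 4 of the 6 blocks cover everything (all 15 combinations miss at least one item), so 5 is optimal.

5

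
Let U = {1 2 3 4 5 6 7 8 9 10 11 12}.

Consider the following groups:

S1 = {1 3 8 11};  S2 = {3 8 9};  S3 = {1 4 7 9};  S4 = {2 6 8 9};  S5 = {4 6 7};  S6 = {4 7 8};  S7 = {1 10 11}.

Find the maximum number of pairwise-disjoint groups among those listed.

3

S2, S5, S7 are pairwise disjoint (S2={3,8,9}; S5={4,6,7}; S7={1,10,11}).
Every remaining group overlaps one of these, and no 4 of the listed groups are pairwise disjoint, so 3 is the maximum.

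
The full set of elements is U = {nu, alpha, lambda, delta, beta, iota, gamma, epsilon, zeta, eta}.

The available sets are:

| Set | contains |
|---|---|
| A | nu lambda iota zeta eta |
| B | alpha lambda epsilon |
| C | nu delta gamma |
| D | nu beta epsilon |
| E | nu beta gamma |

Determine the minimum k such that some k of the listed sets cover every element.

A and B and C and E together: A ∪ B ∪ C ∪ E = {nu, alpha, lambda, delta, beta, iota, gamma, epsilon, zeta, eta} — every element is covered.
Only A contains iota, so A is forced; the remaining 5 elements need at least 3 more sets (each remaining set adds at most 2) — so at least 4 sets are needed, and 4 is optimal.

4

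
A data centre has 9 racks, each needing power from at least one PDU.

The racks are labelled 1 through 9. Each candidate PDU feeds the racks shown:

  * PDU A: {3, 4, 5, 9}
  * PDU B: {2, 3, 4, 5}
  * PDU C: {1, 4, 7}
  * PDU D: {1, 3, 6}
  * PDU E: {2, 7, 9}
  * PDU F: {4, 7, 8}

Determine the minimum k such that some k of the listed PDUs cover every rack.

Take {B, D, E, F}. Their union is {1, 2, 3, 4, 5, 6, 7, 8, 9}, which is all 9 racks.
No 3 of the 6 PDUs cover everything (all 20 combinations miss at least one rack), so 4 is optimal.

4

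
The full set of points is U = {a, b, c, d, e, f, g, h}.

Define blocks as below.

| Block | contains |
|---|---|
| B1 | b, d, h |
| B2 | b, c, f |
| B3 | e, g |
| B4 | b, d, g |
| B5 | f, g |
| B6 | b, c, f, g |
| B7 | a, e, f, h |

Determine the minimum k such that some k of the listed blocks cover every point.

B1, B6, and B7 cover everything between them: the union {a, b, c, d, e, f, g, h} is all of U.
Only B7 contains a, so B7 is forced; the remaining 4 points need at least 2 more blocks (each remaining block adds at most 3) — so at least 3 blocks are needed, and 3 is optimal.

3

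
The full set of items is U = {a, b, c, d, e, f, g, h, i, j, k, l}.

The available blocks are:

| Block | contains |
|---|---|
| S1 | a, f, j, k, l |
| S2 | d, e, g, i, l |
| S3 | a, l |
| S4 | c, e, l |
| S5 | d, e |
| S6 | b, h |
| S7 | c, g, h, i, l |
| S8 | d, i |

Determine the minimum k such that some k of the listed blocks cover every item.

Take {S1, S5, S6, S7}. Their union is {a, b, c, d, e, f, g, h, i, j, k, l}, which is all 12 items.
No 3 of the 8 blocks cover everything (all 56 combinations miss at least one item), so 4 is optimal.

4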